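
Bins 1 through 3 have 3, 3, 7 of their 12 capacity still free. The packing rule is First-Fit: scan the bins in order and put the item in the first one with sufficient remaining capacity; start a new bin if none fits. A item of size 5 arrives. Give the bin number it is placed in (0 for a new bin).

3

Bins with room: bin 3 (7).
The first with room is bin 3.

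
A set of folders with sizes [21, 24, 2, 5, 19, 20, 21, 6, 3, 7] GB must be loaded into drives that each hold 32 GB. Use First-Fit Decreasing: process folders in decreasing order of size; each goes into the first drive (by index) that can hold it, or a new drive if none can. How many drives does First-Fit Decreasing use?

Sorted descending: 24, 21, 21, 20, 19, 7, 6, 5, 3, 2.
Put 24 GB in drive 1; 8 GB remain.
Put 21 GB in drive 2; 11 GB remain.
Put 21 GB in drive 3; 11 GB remain.
Put 20 GB in drive 4; 12 GB remain.
Put 19 GB in drive 5; 13 GB remain.
Put 7 GB in drive 1; 1 GB remain.
Put 6 GB in drive 2; 5 GB remain.
Put 5 GB in drive 2; 0 GB remain.
Put 3 GB in drive 3; 8 GB remain.
Put 2 GB in drive 3; 6 GB remain.

5 drives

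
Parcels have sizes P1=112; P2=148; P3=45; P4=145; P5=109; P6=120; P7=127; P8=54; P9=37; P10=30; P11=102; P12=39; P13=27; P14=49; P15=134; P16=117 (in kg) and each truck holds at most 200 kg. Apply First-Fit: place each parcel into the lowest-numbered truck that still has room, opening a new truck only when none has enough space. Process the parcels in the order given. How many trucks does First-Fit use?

9

P1 (112 kg) → truck 1 (remaining 88 kg)
P2 (148 kg) → truck 2 (remaining 52 kg)
P3 (45 kg) → truck 1 (remaining 43 kg)
P4 (145 kg) → truck 3 (remaining 55 kg)
P5 (109 kg) → truck 4 (remaining 91 kg)
P6 (120 kg) → truck 5 (remaining 80 kg)
P7 (127 kg) → truck 6 (remaining 73 kg)
P8 (54 kg) → truck 3 (remaining 1 kg)
P9 (37 kg) → truck 1 (remaining 6 kg)
P10 (30 kg) → truck 2 (remaining 22 kg)
P11 (102 kg) → truck 7 (remaining 98 kg)
P12 (39 kg) → truck 4 (remaining 52 kg)
P13 (27 kg) → truck 4 (remaining 25 kg)
P14 (49 kg) → truck 5 (remaining 31 kg)
P15 (134 kg) → truck 8 (remaining 66 kg)
P16 (117 kg) → truck 9 (remaining 83 kg)
Final trucks: [112,45,37] [148,30] [145,54] [109,39,27] [120,49] [127] [102] [134] [117].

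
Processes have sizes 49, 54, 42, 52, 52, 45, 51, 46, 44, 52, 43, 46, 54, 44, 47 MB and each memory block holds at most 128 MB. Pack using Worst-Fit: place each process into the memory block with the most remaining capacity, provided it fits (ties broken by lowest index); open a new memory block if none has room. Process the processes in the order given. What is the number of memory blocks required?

8 memory blocks

Put 49 MB in memory block 1; 79 MB remain.
Put 54 MB in memory block 1; 25 MB remain.
Put 42 MB in memory block 2; 86 MB remain.
Put 52 MB in memory block 2; 34 MB remain.
Put 52 MB in memory block 3; 76 MB remain.
Put 45 MB in memory block 3; 31 MB remain.
Put 51 MB in memory block 4; 77 MB remain.
Put 46 MB in memory block 4; 31 MB remain.
Put 44 MB in memory block 5; 84 MB remain.
Put 52 MB in memory block 5; 32 MB remain.
Put 43 MB in memory block 6; 85 MB remain.
Put 46 MB in memory block 6; 39 MB remain.
Put 54 MB in memory block 7; 74 MB remain.
Put 44 MB in memory block 7; 30 MB remain.
Put 47 MB in memory block 8; 81 MB remain.
Final memory blocks: [49,54] [42,52] [52,45] [51,46] [44,52] [43,46] [54,44] [47].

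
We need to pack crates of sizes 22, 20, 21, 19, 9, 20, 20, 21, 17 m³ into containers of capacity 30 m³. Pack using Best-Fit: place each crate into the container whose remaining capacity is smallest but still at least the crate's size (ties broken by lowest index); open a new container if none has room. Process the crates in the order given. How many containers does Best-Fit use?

container 1: place 22 m³, 8 m³ left
container 2: place 20 m³, 10 m³ left
container 3: place 21 m³, 9 m³ left
container 4: place 19 m³, 11 m³ left
container 3: place 9 m³, 0 m³ left
container 5: place 20 m³, 10 m³ left
container 6: place 20 m³, 10 m³ left
container 7: place 21 m³, 9 m³ left
container 8: place 17 m³, 13 m³ left
Final containers: [22] [20] [21,9] [19] [20] [20] [21] [17].

8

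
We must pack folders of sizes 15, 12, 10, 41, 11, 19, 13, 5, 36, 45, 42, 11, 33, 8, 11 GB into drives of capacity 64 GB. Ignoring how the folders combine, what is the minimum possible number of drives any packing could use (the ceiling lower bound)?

Total size = 15 + 12 + 10 + 41 + 11 + 19 + 13 + 5 + 36 + 45 + 42 + 11 + 33 + 8 + 11 = 312 GB.
⌈312 / 64⌉ = 5.

5 drives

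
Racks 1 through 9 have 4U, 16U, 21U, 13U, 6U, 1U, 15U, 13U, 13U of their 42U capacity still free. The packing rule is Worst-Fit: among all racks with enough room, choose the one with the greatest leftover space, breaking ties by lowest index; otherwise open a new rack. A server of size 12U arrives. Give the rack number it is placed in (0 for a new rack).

Racks with room: rack 2 (16U), rack 3 (21U), rack 4 (13U), rack 7 (15U), rack 8 (13U), rack 9 (13U).
Most room is rack 3 with 21U free.

3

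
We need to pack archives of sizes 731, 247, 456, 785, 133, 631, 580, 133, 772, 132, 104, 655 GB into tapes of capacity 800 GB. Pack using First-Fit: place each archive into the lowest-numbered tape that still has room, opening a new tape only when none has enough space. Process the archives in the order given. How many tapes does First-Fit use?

8

tape 1: place 731 GB, 69 GB left
tape 2: place 247 GB, 553 GB left
tape 2: place 456 GB, 97 GB left
tape 3: place 785 GB, 15 GB left
tape 4: place 133 GB, 667 GB left
tape 4: place 631 GB, 36 GB left
tape 5: place 580 GB, 220 GB left
tape 5: place 133 GB, 87 GB left
tape 6: place 772 GB, 28 GB left
tape 7: place 132 GB, 668 GB left
tape 7: place 104 GB, 564 GB left
tape 8: place 655 GB, 145 GB left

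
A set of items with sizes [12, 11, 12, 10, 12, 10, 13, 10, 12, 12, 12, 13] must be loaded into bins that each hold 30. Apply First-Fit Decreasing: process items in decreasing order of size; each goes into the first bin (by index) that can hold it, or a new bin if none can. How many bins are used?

6 bins

Sorted descending: 13, 13, 12, 12, 12, 12, 12, 12, 11, 10, 10, 10.
bin 1: place 13, 17 left
bin 1: place 13, 4 left
bin 2: place 12, 18 left
bin 2: place 12, 6 left
bin 3: place 12, 18 left
bin 3: place 12, 6 left
bin 4: place 12, 18 left
bin 4: place 12, 6 left
bin 5: place 11, 19 left
bin 5: place 10, 9 left
bin 6: place 10, 20 left
bin 6: place 10, 10 left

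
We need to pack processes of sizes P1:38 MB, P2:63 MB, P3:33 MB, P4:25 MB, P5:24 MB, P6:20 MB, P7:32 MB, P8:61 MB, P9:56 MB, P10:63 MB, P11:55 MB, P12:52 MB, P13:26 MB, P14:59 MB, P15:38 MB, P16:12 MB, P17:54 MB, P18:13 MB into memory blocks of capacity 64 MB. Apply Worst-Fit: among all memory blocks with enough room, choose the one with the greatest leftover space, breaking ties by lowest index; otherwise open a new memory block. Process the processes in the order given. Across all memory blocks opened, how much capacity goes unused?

memory block 1: place P1 (38 MB), 26 MB left
memory block 2: place P2 (63 MB), 1 MB left
memory block 3: place P3 (33 MB), 31 MB left
memory block 3: place P4 (25 MB), 6 MB left
memory block 1: place P5 (24 MB), 2 MB left
memory block 4: place P6 (20 MB), 44 MB left
memory block 4: place P7 (32 MB), 12 MB left
memory block 5: place P8 (61 MB), 3 MB left
memory block 6: place P9 (56 MB), 8 MB left
memory block 7: place P10 (63 MB), 1 MB left
memory block 8: place P11 (55 MB), 9 MB left
memory block 9: place P12 (52 MB), 12 MB left
memory block 10: place P13 (26 MB), 38 MB left
memory block 11: place P14 (59 MB), 5 MB left
memory block 10: place P15 (38 MB), 0 MB left
memory block 4: place P16 (12 MB), 0 MB left
memory block 12: place P17 (54 MB), 10 MB left
memory block 13: place P18 (13 MB), 51 MB left
13 memory blocks × 64 MB = 832 MB; used 724 MB; unused 108 MB.

108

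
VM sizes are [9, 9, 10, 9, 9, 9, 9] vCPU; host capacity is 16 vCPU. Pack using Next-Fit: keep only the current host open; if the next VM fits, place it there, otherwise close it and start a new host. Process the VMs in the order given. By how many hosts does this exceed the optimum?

0

Next-Fit: [9] [9] [10] [9] [9] [9] [9] → 7 hosts.
7 VMs exceed 8 vCPU (half the capacity), and no two of those can share a host, so at least 7 hosts are needed.
So 7 is already optimal.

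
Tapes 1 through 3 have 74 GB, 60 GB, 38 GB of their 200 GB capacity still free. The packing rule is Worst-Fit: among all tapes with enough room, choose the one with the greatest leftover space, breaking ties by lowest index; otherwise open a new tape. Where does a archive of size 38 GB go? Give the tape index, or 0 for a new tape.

1

Tapes with room: tape 1 (74 GB), tape 2 (60 GB), tape 3 (38 GB).
Most room is tape 1 with 74 GB free.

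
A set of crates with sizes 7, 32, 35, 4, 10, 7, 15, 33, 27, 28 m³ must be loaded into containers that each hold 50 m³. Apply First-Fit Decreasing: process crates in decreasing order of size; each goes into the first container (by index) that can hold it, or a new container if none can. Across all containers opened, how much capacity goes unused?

52

Sorted descending: 35, 33, 32, 28, 27, 15, 10, 7, 7, 4.
Put 35 m³ in container 1; 15 m³ remain.
Put 33 m³ in container 2; 17 m³ remain.
Put 32 m³ in container 3; 18 m³ remain.
Put 28 m³ in container 4; 22 m³ remain.
Put 27 m³ in container 5; 23 m³ remain.
Put 15 m³ in container 1; 0 m³ remain.
Put 10 m³ in container 2; 7 m³ remain.
Put 7 m³ in container 2; 0 m³ remain.
Put 7 m³ in container 3; 11 m³ remain.
Put 4 m³ in container 3; 7 m³ remain.
5 containers × 50 m³ = 250 m³; used 198 m³; unused 52 m³.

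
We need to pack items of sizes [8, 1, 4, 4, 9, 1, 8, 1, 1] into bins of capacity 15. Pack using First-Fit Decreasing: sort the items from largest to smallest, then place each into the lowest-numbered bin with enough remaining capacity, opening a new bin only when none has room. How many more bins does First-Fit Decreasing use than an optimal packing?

First-Fit Decreasing: [9,4,1,1] [8,4,1,1] [8] → 3 bins.
Total size 37; any packing needs at least ⌈37/15⌉ = 3 bins.
So 3 is already optimal.

0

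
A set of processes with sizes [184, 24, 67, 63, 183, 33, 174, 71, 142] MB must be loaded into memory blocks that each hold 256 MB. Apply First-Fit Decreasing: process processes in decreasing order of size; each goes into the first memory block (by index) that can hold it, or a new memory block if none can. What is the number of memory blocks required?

Sorted descending: 184, 183, 174, 142, 71, 67, 63, 33, 24.
184 MB → memory block 1 (remaining 72 MB)
183 MB → memory block 2 (remaining 73 MB)
174 MB → memory block 3 (remaining 82 MB)
142 MB → memory block 4 (remaining 114 MB)
71 MB → memory block 1 (remaining 1 MB)
67 MB → memory block 2 (remaining 6 MB)
63 MB → memory block 3 (remaining 19 MB)
33 MB → memory block 4 (remaining 81 MB)
24 MB → memory block 4 (remaining 57 MB)
Final memory blocks: [184,71] [183,67] [174,63] [142,33,24].

4 memory blocks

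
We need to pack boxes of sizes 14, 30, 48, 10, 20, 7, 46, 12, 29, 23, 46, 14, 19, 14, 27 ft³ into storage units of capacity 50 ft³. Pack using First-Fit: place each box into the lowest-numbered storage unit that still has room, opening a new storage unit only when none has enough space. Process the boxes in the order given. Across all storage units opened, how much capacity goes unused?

storage unit 1: place 14 ft³, 36 ft³ left
storage unit 1: place 30 ft³, 6 ft³ left
storage unit 2: place 48 ft³, 2 ft³ left
storage unit 3: place 10 ft³, 40 ft³ left
storage unit 3: place 20 ft³, 20 ft³ left
storage unit 3: place 7 ft³, 13 ft³ left
storage unit 4: place 46 ft³, 4 ft³ left
storage unit 3: place 12 ft³, 1 ft³ left
storage unit 5: place 29 ft³, 21 ft³ left
storage unit 6: place 23 ft³, 27 ft³ left
storage unit 7: place 46 ft³, 4 ft³ left
storage unit 5: place 14 ft³, 7 ft³ left
storage unit 6: place 19 ft³, 8 ft³ left
storage unit 8: place 14 ft³, 36 ft³ left
storage unit 8: place 27 ft³, 9 ft³ left
8 storage units × 50 ft³ = 400 ft³; used 359 ft³; unused 41 ft³.

41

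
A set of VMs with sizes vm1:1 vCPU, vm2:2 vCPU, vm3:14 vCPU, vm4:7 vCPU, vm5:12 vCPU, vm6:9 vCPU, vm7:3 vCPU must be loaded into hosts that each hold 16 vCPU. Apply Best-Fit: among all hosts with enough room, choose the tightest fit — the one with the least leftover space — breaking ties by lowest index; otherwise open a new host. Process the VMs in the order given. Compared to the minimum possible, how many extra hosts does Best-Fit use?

1

Best-Fit: [1,2,7] [14] [12,3] [9] → 4 hosts.
Total size 48 vCPU; any packing needs at least ⌈48/16⌉ = 3 hosts.
An optimal packing achieves that bound: [14,2] [12,3,1] [9,7] → 3 hosts.
Excess: 4 − 3 = 1.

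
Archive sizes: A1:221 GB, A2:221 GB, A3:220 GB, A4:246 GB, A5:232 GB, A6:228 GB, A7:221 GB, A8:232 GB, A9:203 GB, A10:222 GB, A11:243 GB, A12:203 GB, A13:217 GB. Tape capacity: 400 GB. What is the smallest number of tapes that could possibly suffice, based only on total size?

Total size = 221 + 221 + 220 + 246 + 232 + 228 + 221 + 232 + 203 + 222 + 243 + 203 + 217 = 2909 GB.
⌈2909 / 400⌉ = 8.

8 tapes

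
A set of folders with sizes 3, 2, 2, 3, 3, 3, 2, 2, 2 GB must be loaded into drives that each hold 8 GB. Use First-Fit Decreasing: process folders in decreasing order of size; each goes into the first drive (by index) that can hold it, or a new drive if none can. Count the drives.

3

Sorted descending: 3, 3, 3, 3, 2, 2, 2, 2, 2.
Put 3 GB in drive 1; 5 GB remain.
Put 3 GB in drive 1; 2 GB remain.
Put 3 GB in drive 2; 5 GB remain.
Put 3 GB in drive 2; 2 GB remain.
Put 2 GB in drive 1; 0 GB remain.
Put 2 GB in drive 2; 0 GB remain.
Put 2 GB in drive 3; 6 GB remain.
Put 2 GB in drive 3; 4 GB remain.
Put 2 GB in drive 3; 2 GB remain.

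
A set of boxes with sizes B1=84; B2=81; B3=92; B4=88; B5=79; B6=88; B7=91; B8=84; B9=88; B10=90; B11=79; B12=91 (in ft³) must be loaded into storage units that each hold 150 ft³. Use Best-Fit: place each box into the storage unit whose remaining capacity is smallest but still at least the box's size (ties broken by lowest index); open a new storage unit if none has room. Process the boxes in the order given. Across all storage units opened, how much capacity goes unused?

765

B1 (84 ft³) → storage unit 1 (remaining 66 ft³)
B2 (81 ft³) → storage unit 2 (remaining 69 ft³)
B3 (92 ft³) → storage unit 3 (remaining 58 ft³)
B4 (88 ft³) → storage unit 4 (remaining 62 ft³)
B5 (79 ft³) → storage unit 5 (remaining 71 ft³)
B6 (88 ft³) → storage unit 6 (remaining 62 ft³)
B7 (91 ft³) → storage unit 7 (remaining 59 ft³)
B8 (84 ft³) → storage unit 8 (remaining 66 ft³)
B9 (88 ft³) → storage unit 9 (remaining 62 ft³)
B10 (90 ft³) → storage unit 10 (remaining 60 ft³)
B11 (79 ft³) → storage unit 11 (remaining 71 ft³)
B12 (91 ft³) → storage unit 12 (remaining 59 ft³)
12 storage units × 150 ft³ = 1800 ft³; used 1035 ft³; unused 765 ft³.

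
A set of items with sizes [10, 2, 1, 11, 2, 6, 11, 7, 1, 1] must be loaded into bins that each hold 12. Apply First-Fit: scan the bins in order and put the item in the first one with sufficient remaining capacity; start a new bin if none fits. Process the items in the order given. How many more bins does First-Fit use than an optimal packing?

First-Fit: [10,2] [1,11] [2,6,1,1] [11] [7] → 5 bins.
Total size 52; any packing needs at least ⌈52/12⌉ = 5 bins.
So 5 is already optimal.

0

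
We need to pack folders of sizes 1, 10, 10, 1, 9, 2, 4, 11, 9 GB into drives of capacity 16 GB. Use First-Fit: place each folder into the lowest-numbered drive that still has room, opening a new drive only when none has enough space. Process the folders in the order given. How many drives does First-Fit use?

1 GB → drive 1 (remaining 15 GB)
10 GB → drive 1 (remaining 5 GB)
10 GB → drive 2 (remaining 6 GB)
1 GB → drive 1 (remaining 4 GB)
9 GB → drive 3 (remaining 7 GB)
2 GB → drive 1 (remaining 2 GB)
4 GB → drive 2 (remaining 2 GB)
11 GB → drive 4 (remaining 5 GB)
9 GB → drive 5 (remaining 7 GB)
Final drives: [1,10,1,2] [10,4] [9] [11] [9].

5 drives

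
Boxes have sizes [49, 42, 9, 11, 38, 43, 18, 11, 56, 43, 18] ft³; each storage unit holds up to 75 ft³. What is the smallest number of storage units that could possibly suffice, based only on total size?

5

Total size = 49 + 42 + 9 + 11 + 38 + 43 + 18 + 11 + 56 + 43 + 18 = 338 ft³.
⌈338 / 75⌉ = 5.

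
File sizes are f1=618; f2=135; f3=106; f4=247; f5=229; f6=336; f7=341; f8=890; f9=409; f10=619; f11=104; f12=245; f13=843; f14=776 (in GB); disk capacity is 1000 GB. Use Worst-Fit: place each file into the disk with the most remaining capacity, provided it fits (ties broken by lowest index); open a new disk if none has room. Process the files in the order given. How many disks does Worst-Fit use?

7

Put f1 (618 GB) in disk 1; 382 GB remain.
Put f2 (135 GB) in disk 1; 247 GB remain.
Put f3 (106 GB) in disk 1; 141 GB remain.
Put f4 (247 GB) in disk 2; 753 GB remain.
Put f5 (229 GB) in disk 2; 524 GB remain.
Put f6 (336 GB) in disk 2; 188 GB remain.
Put f7 (341 GB) in disk 3; 659 GB remain.
Put f8 (890 GB) in disk 4; 110 GB remain.
Put f9 (409 GB) in disk 3; 250 GB remain.
Put f10 (619 GB) in disk 5; 381 GB remain.
Put f11 (104 GB) in disk 5; 277 GB remain.
Put f12 (245 GB) in disk 5; 32 GB remain.
Put f13 (843 GB) in disk 6; 157 GB remain.
Put f14 (776 GB) in disk 7; 224 GB remain.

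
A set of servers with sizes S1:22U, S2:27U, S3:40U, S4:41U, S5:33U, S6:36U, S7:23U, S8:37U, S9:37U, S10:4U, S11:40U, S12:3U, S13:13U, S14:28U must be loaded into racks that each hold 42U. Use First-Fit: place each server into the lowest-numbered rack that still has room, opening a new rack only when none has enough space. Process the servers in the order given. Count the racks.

11 racks

Put S1 (22U) in rack 1; 20U remain.
Put S2 (27U) in rack 2; 15U remain.
Put S3 (40U) in rack 3; 2U remain.
Put S4 (41U) in rack 4; 1U remain.
Put S5 (33U) in rack 5; 9U remain.
Put S6 (36U) in rack 6; 6U remain.
Put S7 (23U) in rack 7; 19U remain.
Put S8 (37U) in rack 8; 5U remain.
Put S9 (37U) in rack 9; 5U remain.
Put S10 (4U) in rack 1; 16U remain.
Put S11 (40U) in rack 10; 2U remain.
Put S12 (3U) in rack 1; 13U remain.
Put S13 (13U) in rack 1; 0U remain.
Put S14 (28U) in rack 11; 14U remain.
Final racks: [22,4,3,13] [27] [40] [41] [33] [36] [23] [37] [37] [40] [28].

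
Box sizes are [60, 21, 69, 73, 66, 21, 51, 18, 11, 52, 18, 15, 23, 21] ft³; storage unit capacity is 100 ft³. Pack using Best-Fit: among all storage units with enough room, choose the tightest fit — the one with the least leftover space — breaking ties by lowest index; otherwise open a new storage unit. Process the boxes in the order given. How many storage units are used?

Put 60 ft³ in storage unit 1; 40 ft³ remain.
Put 21 ft³ in storage unit 1; 19 ft³ remain.
Put 69 ft³ in storage unit 2; 31 ft³ remain.
Put 73 ft³ in storage unit 3; 27 ft³ remain.
Put 66 ft³ in storage unit 4; 34 ft³ remain.
Put 21 ft³ in storage unit 3; 6 ft³ remain.
Put 51 ft³ in storage unit 5; 49 ft³ remain.
Put 18 ft³ in storage unit 1; 1 ft³ remain.
Put 11 ft³ in storage unit 2; 20 ft³ remain.
Put 52 ft³ in storage unit 6; 48 ft³ remain.
Put 18 ft³ in storage unit 2; 2 ft³ remain.
Put 15 ft³ in storage unit 4; 19 ft³ remain.
Put 23 ft³ in storage unit 6; 25 ft³ remain.
Put 21 ft³ in storage unit 6; 4 ft³ remain.
Final storage units: [60,21,18] [69,11,18] [73,21] [66,15] [51] [52,23,21].

6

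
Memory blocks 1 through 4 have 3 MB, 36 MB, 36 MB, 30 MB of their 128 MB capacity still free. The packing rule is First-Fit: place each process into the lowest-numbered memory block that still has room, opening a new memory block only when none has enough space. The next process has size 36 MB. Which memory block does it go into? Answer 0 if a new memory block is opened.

2

Memory blocks with room: memory block 2 (36 MB), memory block 3 (36 MB).
The first with room is memory block 2.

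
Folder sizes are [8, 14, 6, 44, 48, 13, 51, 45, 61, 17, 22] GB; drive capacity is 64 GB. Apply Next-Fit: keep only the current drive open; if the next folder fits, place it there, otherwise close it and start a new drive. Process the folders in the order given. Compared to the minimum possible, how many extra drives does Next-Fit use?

Next-Fit: [8,14,6] [44] [48,13] [51] [45] [61] [17,22] → 7 drives.
Total size 329 GB; any packing needs at least ⌈329/64⌉ = 6 drives.
An optimal packing achieves that bound: [61] [51,13] [48,14] [45,17] [44,8,6] [22] → 6 drives.
Excess: 7 − 6 = 1.

1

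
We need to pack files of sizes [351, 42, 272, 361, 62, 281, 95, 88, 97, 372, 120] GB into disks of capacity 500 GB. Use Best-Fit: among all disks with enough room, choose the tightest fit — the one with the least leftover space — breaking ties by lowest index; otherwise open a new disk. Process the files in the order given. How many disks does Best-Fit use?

5

disk 1: place 351 GB, 149 GB left
disk 1: place 42 GB, 107 GB left
disk 2: place 272 GB, 228 GB left
disk 3: place 361 GB, 139 GB left
disk 1: place 62 GB, 45 GB left
disk 4: place 281 GB, 219 GB left
disk 3: place 95 GB, 44 GB left
disk 4: place 88 GB, 131 GB left
disk 4: place 97 GB, 34 GB left
disk 5: place 372 GB, 128 GB left
disk 5: place 120 GB, 8 GB left
Final disks: [351,42,62] [272] [361,95] [281,88,97] [372,120].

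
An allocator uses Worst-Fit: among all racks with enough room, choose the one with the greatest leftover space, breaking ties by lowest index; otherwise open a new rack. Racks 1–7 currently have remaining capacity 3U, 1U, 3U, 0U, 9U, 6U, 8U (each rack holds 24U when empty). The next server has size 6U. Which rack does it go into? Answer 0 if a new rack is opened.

5

Racks with room: rack 5 (9U), rack 6 (6U), rack 7 (8U).
Most room is rack 5 with 9U free.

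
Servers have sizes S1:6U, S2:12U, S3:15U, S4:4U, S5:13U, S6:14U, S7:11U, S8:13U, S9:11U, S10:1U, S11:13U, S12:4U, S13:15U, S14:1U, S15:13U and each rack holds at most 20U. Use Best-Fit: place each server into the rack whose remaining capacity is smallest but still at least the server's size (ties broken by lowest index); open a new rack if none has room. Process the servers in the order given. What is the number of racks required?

S1 (6U) → rack 1 (remaining 14U)
S2 (12U) → rack 1 (remaining 2U)
S3 (15U) → rack 2 (remaining 5U)
S4 (4U) → rack 2 (remaining 1U)
S5 (13U) → rack 3 (remaining 7U)
S6 (14U) → rack 4 (remaining 6U)
S7 (11U) → rack 5 (remaining 9U)
S8 (13U) → rack 6 (remaining 7U)
S9 (11U) → rack 7 (remaining 9U)
S10 (1U) → rack 2 (remaining 0U)
S11 (13U) → rack 8 (remaining 7U)
S12 (4U) → rack 4 (remaining 2U)
S13 (15U) → rack 9 (remaining 5U)
S14 (1U) → rack 1 (remaining 1U)
S15 (13U) → rack 10 (remaining 7U)

10 racks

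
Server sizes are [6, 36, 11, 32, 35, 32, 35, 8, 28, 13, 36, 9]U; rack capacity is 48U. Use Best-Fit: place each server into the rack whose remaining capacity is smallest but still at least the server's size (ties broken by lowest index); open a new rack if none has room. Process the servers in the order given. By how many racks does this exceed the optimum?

0

Best-Fit: [6,36] [11,32] [35,8] [32] [35,13] [28] [36,9] → 7 racks.
7 servers exceed 24U (half the capacity), and no two of those can share a rack, so at least 7 racks are needed.
So 7 is already optimal.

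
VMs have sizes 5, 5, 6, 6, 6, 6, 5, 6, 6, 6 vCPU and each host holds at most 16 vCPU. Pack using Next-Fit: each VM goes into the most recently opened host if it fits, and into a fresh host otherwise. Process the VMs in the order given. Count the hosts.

5 vCPU → host 1 (remaining 11 vCPU)
5 vCPU → host 1 (remaining 6 vCPU)
6 vCPU → host 1 (remaining 0 vCPU)
6 vCPU → host 2 (remaining 10 vCPU)
6 vCPU → host 2 (remaining 4 vCPU)
6 vCPU → host 3 (remaining 10 vCPU)
5 vCPU → host 3 (remaining 5 vCPU)
6 vCPU → host 4 (remaining 10 vCPU)
6 vCPU → host 4 (remaining 4 vCPU)
6 vCPU → host 5 (remaining 10 vCPU)

5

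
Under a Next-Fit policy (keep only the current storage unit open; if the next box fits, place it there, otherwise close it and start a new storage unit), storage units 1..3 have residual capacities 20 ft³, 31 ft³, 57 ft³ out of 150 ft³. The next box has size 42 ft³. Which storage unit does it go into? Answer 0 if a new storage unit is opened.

Next-Fit only looks at storage unit 3, which has 57 ft³ free.
42 ft³ fits there.

3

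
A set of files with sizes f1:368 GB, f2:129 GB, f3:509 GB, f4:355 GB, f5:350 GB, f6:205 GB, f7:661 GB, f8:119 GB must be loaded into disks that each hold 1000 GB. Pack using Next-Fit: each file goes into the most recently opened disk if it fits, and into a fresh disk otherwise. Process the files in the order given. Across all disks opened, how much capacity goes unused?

Put f1 (368 GB) in disk 1; 632 GB remain.
Put f2 (129 GB) in disk 1; 503 GB remain.
Put f3 (509 GB) in disk 2; 491 GB remain.
Put f4 (355 GB) in disk 2; 136 GB remain.
Put f5 (350 GB) in disk 3; 650 GB remain.
Put f6 (205 GB) in disk 3; 445 GB remain.
Put f7 (661 GB) in disk 4; 339 GB remain.
Put f8 (119 GB) in disk 4; 220 GB remain.
4 disks × 1000 GB = 4000 GB; used 2696 GB; unused 1304 GB.

1304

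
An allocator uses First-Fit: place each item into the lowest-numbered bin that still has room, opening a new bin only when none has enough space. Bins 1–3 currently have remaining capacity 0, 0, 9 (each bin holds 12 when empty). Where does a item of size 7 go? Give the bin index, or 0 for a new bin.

Bins with room: bin 3 (9).
The first with room is bin 3.

3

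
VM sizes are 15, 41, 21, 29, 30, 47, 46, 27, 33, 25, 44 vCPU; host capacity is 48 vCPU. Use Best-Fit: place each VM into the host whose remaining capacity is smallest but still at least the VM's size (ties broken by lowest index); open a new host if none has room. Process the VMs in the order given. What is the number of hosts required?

Put 15 vCPU in host 1; 33 vCPU remain.
Put 41 vCPU in host 2; 7 vCPU remain.
Put 21 vCPU in host 1; 12 vCPU remain.
Put 29 vCPU in host 3; 19 vCPU remain.
Put 30 vCPU in host 4; 18 vCPU remain.
Put 47 vCPU in host 5; 1 vCPU remain.
Put 46 vCPU in host 6; 2 vCPU remain.
Put 27 vCPU in host 7; 21 vCPU remain.
Put 33 vCPU in host 8; 15 vCPU remain.
Put 25 vCPU in host 9; 23 vCPU remain.
Put 44 vCPU in host 10; 4 vCPU remain.
Final hosts: [15,21] [41] [29] [30] [47] [46] [27] [33] [25] [44].

10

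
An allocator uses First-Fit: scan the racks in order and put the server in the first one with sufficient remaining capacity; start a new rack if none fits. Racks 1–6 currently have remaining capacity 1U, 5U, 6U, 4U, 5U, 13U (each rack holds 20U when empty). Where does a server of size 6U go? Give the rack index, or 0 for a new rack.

3

Racks with room: rack 3 (6U), rack 6 (13U).
The first with room is rack 3.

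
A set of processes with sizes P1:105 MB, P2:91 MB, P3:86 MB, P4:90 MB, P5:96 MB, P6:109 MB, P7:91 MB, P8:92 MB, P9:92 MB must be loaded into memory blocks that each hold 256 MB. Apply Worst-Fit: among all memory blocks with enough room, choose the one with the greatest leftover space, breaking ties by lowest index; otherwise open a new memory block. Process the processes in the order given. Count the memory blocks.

5

memory block 1: place P1 (105 MB), 151 MB left
memory block 1: place P2 (91 MB), 60 MB left
memory block 2: place P3 (86 MB), 170 MB left
memory block 2: place P4 (90 MB), 80 MB left
memory block 3: place P5 (96 MB), 160 MB left
memory block 3: place P6 (109 MB), 51 MB left
memory block 4: place P7 (91 MB), 165 MB left
memory block 4: place P8 (92 MB), 73 MB left
memory block 5: place P9 (92 MB), 164 MB left
Final memory blocks: [105,91] [86,90] [96,109] [91,92] [92].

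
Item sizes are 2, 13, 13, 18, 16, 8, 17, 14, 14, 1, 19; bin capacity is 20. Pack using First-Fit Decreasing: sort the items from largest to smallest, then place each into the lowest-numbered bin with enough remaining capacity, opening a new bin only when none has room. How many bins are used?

9 bins

Sorted descending: 19, 18, 17, 16, 14, 14, 13, 13, 8, 2, 1.
19 → bin 1 (remaining 1)
18 → bin 2 (remaining 2)
17 → bin 3 (remaining 3)
16 → bin 4 (remaining 4)
14 → bin 5 (remaining 6)
14 → bin 6 (remaining 6)
13 → bin 7 (remaining 7)
13 → bin 8 (remaining 7)
8 → bin 9 (remaining 12)
2 → bin 2 (remaining 0)
1 → bin 1 (remaining 0)
Final bins: [19,1] [18,2] [17] [16] [14] [14] [13] [13] [8].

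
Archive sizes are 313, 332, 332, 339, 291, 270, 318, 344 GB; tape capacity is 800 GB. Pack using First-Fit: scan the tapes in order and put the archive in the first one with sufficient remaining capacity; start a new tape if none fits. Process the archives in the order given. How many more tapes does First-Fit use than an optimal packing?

0

First-Fit: [313,332] [332,339] [291,270] [318,344] → 4 tapes.
Total size 2539 GB; any packing needs at least ⌈2539/800⌉ = 4 tapes.
So 4 is already optimal.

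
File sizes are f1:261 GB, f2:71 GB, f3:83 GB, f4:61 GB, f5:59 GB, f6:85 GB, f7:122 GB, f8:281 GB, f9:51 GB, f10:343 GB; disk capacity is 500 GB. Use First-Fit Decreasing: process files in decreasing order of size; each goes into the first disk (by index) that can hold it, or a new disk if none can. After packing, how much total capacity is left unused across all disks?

Sorted descending: 343, 281, 261, 122, 85, 83, 71, 61, 59, 51.
Put 343 GB in disk 1; 157 GB remain.
Put 281 GB in disk 2; 219 GB remain.
Put 261 GB in disk 3; 239 GB remain.
Put 122 GB in disk 1; 35 GB remain.
Put 85 GB in disk 2; 134 GB remain.
Put 83 GB in disk 2; 51 GB remain.
Put 71 GB in disk 3; 168 GB remain.
Put 61 GB in disk 3; 107 GB remain.
Put 59 GB in disk 3; 48 GB remain.
Put 51 GB in disk 2; 0 GB remain.
3 disks × 500 GB = 1500 GB; used 1417 GB; unused 83 GB.

83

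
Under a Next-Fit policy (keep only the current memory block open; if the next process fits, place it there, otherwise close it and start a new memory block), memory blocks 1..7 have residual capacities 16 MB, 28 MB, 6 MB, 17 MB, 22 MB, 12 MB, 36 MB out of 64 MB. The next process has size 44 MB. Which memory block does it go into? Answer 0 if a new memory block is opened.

0

Next-Fit only looks at memory block 7, which has 36 MB free.
44 MB does not fit, so a new memory block is opened.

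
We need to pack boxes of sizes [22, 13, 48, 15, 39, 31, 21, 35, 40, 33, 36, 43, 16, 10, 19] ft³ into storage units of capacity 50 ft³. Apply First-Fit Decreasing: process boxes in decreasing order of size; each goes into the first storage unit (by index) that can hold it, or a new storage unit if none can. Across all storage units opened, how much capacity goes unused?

29

Sorted descending: 48, 43, 40, 39, 36, 35, 33, 31, 22, 21, 19, 16, 15, 13, 10.
48 ft³ → storage unit 1 (remaining 2 ft³)
43 ft³ → storage unit 2 (remaining 7 ft³)
40 ft³ → storage unit 3 (remaining 10 ft³)
39 ft³ → storage unit 4 (remaining 11 ft³)
36 ft³ → storage unit 5 (remaining 14 ft³)
35 ft³ → storage unit 6 (remaining 15 ft³)
33 ft³ → storage unit 7 (remaining 17 ft³)
31 ft³ → storage unit 8 (remaining 19 ft³)
22 ft³ → storage unit 9 (remaining 28 ft³)
21 ft³ → storage unit 9 (remaining 7 ft³)
19 ft³ → storage unit 8 (remaining 0 ft³)
16 ft³ → storage unit 7 (remaining 1 ft³)
15 ft³ → storage unit 6 (remaining 0 ft³)
13 ft³ → storage unit 5 (remaining 1 ft³)
10 ft³ → storage unit 3 (remaining 0 ft³)
9 storage units × 50 ft³ = 450 ft³; used 421 ft³; unused 29 ft³.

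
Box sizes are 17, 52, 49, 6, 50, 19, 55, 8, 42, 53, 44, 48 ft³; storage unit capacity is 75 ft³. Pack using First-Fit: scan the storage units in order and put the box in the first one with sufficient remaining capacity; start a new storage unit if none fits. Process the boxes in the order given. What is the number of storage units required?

17 ft³ → storage unit 1 (remaining 58 ft³)
52 ft³ → storage unit 1 (remaining 6 ft³)
49 ft³ → storage unit 2 (remaining 26 ft³)
6 ft³ → storage unit 1 (remaining 0 ft³)
50 ft³ → storage unit 3 (remaining 25 ft³)
19 ft³ → storage unit 2 (remaining 7 ft³)
55 ft³ → storage unit 4 (remaining 20 ft³)
8 ft³ → storage unit 3 (remaining 17 ft³)
42 ft³ → storage unit 5 (remaining 33 ft³)
53 ft³ → storage unit 6 (remaining 22 ft³)
44 ft³ → storage unit 7 (remaining 31 ft³)
48 ft³ → storage unit 8 (remaining 27 ft³)

8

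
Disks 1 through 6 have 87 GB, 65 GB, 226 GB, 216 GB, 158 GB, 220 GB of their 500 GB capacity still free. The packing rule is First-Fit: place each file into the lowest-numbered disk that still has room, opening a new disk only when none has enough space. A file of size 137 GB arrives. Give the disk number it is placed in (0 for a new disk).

3

Disks with room: disk 3 (226 GB), disk 4 (216 GB), disk 5 (158 GB), disk 6 (220 GB).
The first with room is disk 3.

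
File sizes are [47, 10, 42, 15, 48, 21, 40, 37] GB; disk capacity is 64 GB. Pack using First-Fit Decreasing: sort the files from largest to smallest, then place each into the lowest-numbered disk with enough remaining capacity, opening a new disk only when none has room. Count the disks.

Sorted descending: 48, 47, 42, 40, 37, 21, 15, 10.
48 GB → disk 1 (remaining 16 GB)
47 GB → disk 2 (remaining 17 GB)
42 GB → disk 3 (remaining 22 GB)
40 GB → disk 4 (remaining 24 GB)
37 GB → disk 5 (remaining 27 GB)
21 GB → disk 3 (remaining 1 GB)
15 GB → disk 1 (remaining 1 GB)
10 GB → disk 2 (remaining 7 GB)

5 disks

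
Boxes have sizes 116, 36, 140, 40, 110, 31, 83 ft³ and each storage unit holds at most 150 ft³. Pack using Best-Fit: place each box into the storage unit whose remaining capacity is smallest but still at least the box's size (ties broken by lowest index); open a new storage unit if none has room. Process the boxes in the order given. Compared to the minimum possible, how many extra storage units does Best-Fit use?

Best-Fit: [116,31] [36,40] [140] [110] [83] → 5 storage units.
Total size 556 ft³; any packing needs at least ⌈556/150⌉ = 4 storage units.
An optimal packing achieves that bound: [140] [116,31] [110,40] [83,36] → 4 storage units.
Excess: 5 − 4 = 1.

1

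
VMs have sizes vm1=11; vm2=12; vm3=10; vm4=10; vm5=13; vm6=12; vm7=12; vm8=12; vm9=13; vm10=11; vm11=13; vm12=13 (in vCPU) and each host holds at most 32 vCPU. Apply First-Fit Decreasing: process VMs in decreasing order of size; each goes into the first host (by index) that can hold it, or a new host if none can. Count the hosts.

6

Sorted descending: 13, 13, 13, 13, 12, 12, 12, 12, 11, 11, 10, 10.
Put 13 vCPU in host 1; 19 vCPU remain.
Put 13 vCPU in host 1; 6 vCPU remain.
Put 13 vCPU in host 2; 19 vCPU remain.
Put 13 vCPU in host 2; 6 vCPU remain.
Put 12 vCPU in host 3; 20 vCPU remain.
Put 12 vCPU in host 3; 8 vCPU remain.
Put 12 vCPU in host 4; 20 vCPU remain.
Put 12 vCPU in host 4; 8 vCPU remain.
Put 11 vCPU in host 5; 21 vCPU remain.
Put 11 vCPU in host 5; 10 vCPU remain.
Put 10 vCPU in host 5; 0 vCPU remain.
Put 10 vCPU in host 6; 22 vCPU remain.
Final hosts: [13,13] [13,13] [12,12] [12,12] [11,11,10] [10].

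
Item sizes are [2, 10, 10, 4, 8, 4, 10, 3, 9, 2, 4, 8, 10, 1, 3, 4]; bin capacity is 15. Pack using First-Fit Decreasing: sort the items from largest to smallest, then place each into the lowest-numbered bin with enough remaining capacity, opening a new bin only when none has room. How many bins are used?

Sorted descending: 10, 10, 10, 10, 9, 8, 8, 4, 4, 4, 4, 3, 3, 2, 2, 1.
10 → bin 1 (remaining 5)
10 → bin 2 (remaining 5)
10 → bin 3 (remaining 5)
10 → bin 4 (remaining 5)
9 → bin 5 (remaining 6)
8 → bin 6 (remaining 7)
8 → bin 7 (remaining 7)
4 → bin 1 (remaining 1)
4 → bin 2 (remaining 1)
4 → bin 3 (remaining 1)
4 → bin 4 (remaining 1)
3 → bin 5 (remaining 3)
3 → bin 5 (remaining 0)
2 → bin 6 (remaining 5)
2 → bin 6 (remaining 3)
1 → bin 1 (remaining 0)

7 bins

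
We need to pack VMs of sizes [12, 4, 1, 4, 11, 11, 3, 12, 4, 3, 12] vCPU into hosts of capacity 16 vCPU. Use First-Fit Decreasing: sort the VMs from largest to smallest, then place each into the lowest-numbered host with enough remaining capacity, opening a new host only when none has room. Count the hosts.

5

Sorted descending: 12, 12, 12, 11, 11, 4, 4, 4, 3, 3, 1.
12 vCPU → host 1 (remaining 4 vCPU)
12 vCPU → host 2 (remaining 4 vCPU)
12 vCPU → host 3 (remaining 4 vCPU)
11 vCPU → host 4 (remaining 5 vCPU)
11 vCPU → host 5 (remaining 5 vCPU)
4 vCPU → host 1 (remaining 0 vCPU)
4 vCPU → host 2 (remaining 0 vCPU)
4 vCPU → host 3 (remaining 0 vCPU)
3 vCPU → host 4 (remaining 2 vCPU)
3 vCPU → host 5 (remaining 2 vCPU)
1 vCPU → host 4 (remaining 1 vCPU)
Final hosts: [12,4] [12,4] [12,4] [11,3,1] [11,3].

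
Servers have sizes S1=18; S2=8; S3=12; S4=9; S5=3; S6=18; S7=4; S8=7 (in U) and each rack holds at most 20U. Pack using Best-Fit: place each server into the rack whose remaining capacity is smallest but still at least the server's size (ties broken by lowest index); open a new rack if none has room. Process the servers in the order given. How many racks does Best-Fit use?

5

S1 (18U) → rack 1 (remaining 2U)
S2 (8U) → rack 2 (remaining 12U)
S3 (12U) → rack 2 (remaining 0U)
S4 (9U) → rack 3 (remaining 11U)
S5 (3U) → rack 3 (remaining 8U)
S6 (18U) → rack 4 (remaining 2U)
S7 (4U) → rack 3 (remaining 4U)
S8 (7U) → rack 5 (remaining 13U)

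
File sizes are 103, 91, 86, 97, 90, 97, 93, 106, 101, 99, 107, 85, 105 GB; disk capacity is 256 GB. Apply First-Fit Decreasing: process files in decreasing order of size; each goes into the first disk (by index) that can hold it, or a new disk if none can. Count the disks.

Sorted descending: 107, 106, 105, 103, 101, 99, 97, 97, 93, 91, 90, 86, 85.
disk 1: place 107 GB, 149 GB left
disk 1: place 106 GB, 43 GB left
disk 2: place 105 GB, 151 GB left
disk 2: place 103 GB, 48 GB left
disk 3: place 101 GB, 155 GB left
disk 3: place 99 GB, 56 GB left
disk 4: place 97 GB, 159 GB left
disk 4: place 97 GB, 62 GB left
disk 5: place 93 GB, 163 GB left
disk 5: place 91 GB, 72 GB left
disk 6: place 90 GB, 166 GB left
disk 6: place 86 GB, 80 GB left
disk 7: place 85 GB, 171 GB left

7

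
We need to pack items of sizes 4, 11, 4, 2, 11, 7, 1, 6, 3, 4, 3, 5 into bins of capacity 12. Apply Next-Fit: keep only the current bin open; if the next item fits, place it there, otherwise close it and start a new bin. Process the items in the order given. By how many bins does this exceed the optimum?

Next-Fit: [4] [11] [4,2] [11] [7,1] [6,3] [4,3,5] → 7 bins.
Total size 61; any packing needs at least ⌈61/12⌉ = 6 bins.
An optimal packing achieves that bound: [11,1] [11] [7,5] [6,4,2] [4,4,3] [3] → 6 bins.
Excess: 7 − 6 = 1.

1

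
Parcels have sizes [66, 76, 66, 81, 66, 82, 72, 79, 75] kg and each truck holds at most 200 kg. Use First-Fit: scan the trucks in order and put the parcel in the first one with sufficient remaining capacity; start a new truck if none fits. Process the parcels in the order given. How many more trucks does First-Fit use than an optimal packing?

1

First-Fit: [66,76] [66,81] [66,82] [72,79] [75] → 5 trucks.
Total size 663 kg; any packing needs at least ⌈663/200⌉ = 4 trucks.
An optimal packing achieves that bound: [82,81] [79,76] [75,72] [66,66,66] → 4 trucks.
Excess: 5 − 4 = 1.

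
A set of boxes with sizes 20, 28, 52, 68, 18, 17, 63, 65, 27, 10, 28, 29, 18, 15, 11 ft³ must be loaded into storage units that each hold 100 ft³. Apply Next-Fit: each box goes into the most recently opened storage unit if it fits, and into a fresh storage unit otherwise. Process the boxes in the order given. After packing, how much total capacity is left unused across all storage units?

131

20 ft³ → storage unit 1 (remaining 80 ft³)
28 ft³ → storage unit 1 (remaining 52 ft³)
52 ft³ → storage unit 1 (remaining 0 ft³)
68 ft³ → storage unit 2 (remaining 32 ft³)
18 ft³ → storage unit 2 (remaining 14 ft³)
17 ft³ → storage unit 3 (remaining 83 ft³)
63 ft³ → storage unit 3 (remaining 20 ft³)
65 ft³ → storage unit 4 (remaining 35 ft³)
27 ft³ → storage unit 4 (remaining 8 ft³)
10 ft³ → storage unit 5 (remaining 90 ft³)
28 ft³ → storage unit 5 (remaining 62 ft³)
29 ft³ → storage unit 5 (remaining 33 ft³)
18 ft³ → storage unit 5 (remaining 15 ft³)
15 ft³ → storage unit 5 (remaining 0 ft³)
11 ft³ → storage unit 6 (remaining 89 ft³)
6 storage units × 100 ft³ = 600 ft³; used 469 ft³; unused 131 ft³.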